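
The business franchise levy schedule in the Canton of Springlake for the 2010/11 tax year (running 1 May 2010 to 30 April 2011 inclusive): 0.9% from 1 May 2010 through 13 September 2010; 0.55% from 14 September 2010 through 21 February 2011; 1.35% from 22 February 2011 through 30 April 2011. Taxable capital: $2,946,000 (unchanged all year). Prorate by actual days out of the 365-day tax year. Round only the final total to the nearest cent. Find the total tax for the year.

$24,435.66

1 May – 13 September 2010: 136 days at 0.9% → $2,946,000 × 0.9% × 136/365 = $9,879.1890
14 September 2010 – 21 February 2011: 161 days at 0.55% → $2,946,000 × 0.55% × 161/365 = $7,147.0767
22 February – 30 April 2011: 68 days at 1.35% → $2,946,000 × 1.35% × 68/365 = $7,409.3918
Total = $24,435.6575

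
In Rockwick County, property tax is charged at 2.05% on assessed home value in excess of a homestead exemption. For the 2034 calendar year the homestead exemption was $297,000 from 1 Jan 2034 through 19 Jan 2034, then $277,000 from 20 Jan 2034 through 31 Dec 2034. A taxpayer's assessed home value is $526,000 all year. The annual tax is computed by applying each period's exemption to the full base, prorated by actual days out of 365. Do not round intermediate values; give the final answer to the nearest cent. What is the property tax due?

1 Jan – 19 Jan 2034: 19 days, exemption $297,000 → ($526,000 − $297,000) × 2.05% × 19/365 = $244.3712
20 Jan – 31 Dec 2034: 346 days, exemption $277,000 → ($526,000 − $277,000) × 2.05% × 346/365 = $4,838.7863
Total = $5,083.1575

$5,083.16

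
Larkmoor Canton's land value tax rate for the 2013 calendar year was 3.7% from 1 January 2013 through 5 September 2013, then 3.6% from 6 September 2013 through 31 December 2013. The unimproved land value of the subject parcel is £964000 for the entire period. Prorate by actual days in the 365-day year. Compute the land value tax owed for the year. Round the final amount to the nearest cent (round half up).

1 January – 5 September 2013: 248 days at 3.7% → £964000 × 3.7% × 248/365 = £24234.6959
6 September – 31 December 2013: 117 days at 3.6% → £964000 × 3.6% × 117/365 = £11124.2959
Total = £35358.9918

£35358.99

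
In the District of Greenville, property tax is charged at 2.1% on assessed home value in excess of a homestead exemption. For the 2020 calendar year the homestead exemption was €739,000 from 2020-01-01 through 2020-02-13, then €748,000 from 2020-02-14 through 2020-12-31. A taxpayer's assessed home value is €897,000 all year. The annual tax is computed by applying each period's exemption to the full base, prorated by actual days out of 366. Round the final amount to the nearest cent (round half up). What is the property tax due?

€3,151.72

2020-01-01 to 2020-02-13: 44 days, exemption €739,000 → (€897,000 − €739,000) × 2.1% × 44/366 = €398.8852
2020-02-14 to 2020-12-31: 322 days, exemption €748,000 → (€897,000 − €748,000) × 2.1% × 322/366 = €2,752.8361
Total = €3,151.7213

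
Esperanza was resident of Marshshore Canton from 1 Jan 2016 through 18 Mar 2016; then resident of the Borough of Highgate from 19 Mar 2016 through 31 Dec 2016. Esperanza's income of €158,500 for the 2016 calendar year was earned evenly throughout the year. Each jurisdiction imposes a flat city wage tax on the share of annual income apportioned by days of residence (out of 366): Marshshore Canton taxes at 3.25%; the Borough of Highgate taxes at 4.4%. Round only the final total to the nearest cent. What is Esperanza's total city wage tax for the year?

€6,585.55

Marshshore Canton, 1 Jan – 18 Mar 2016: 78 days → €158,500 × 3.25% × 78/366 = €1,097.8074
The Borough of Highgate, 19 Mar – 31 Dec 2016: 288 days → €158,500 × 4.4% × 288/366 = €5,487.7377
Total = €6,585.5451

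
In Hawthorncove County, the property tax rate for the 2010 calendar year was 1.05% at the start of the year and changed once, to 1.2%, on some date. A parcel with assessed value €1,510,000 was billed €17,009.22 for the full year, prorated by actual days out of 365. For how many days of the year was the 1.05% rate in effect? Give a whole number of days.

179 days

Let d = days at the first rate; then 365 − d days at the second rate.
€1,510,000 × [1.05%·d + 1.2%·(365−d)] / 365 = €17,009.22
Solving gives d = 179, so the new rate took effect on June 29, 2010.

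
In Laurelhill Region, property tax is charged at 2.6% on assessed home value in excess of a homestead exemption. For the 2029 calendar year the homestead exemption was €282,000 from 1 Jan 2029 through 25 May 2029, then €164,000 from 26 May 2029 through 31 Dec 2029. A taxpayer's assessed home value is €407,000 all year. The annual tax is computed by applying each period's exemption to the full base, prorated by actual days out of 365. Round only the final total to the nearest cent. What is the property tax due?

1 Jan – 25 May 2029: 145 days, exemption €282,000 → (€407,000 − €282,000) × 2.6% × 145/365 = €1,291.0959
26 May – 31 Dec 2029: 220 days, exemption €164,000 → (€407,000 − €164,000) × 2.6% × 220/365 = €3,808.1096
Total = €5,099.2055

€5,099.21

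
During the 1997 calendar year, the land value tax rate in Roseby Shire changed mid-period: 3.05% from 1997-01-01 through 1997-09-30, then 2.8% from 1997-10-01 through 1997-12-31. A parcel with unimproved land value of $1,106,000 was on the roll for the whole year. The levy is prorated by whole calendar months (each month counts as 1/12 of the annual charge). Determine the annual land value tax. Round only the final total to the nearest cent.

$33,041.75

1997-01-01 to 1997-09-30: 9 months at 3.05% → $1,106,000 × 3.05% × 9/12 = $25,299.7500
1997-10-01 to 1997-12-31: 3 months at 2.8% → $1,106,000 × 2.8% × 3/12 = $7,742.0000
Total = $33,041.7500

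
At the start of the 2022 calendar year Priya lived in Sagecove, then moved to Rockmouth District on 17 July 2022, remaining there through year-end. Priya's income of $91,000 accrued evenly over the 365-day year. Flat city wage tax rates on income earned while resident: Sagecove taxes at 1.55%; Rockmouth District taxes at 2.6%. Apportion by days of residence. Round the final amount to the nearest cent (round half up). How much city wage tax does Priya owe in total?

Sagecove, 1 January – 16 July 2022: 197 days → $91,000 × 1.55% × 197/365 = $761.2836
Rockmouth District, 17 July – 31 December 2022: 168 days → $91,000 × 2.6% × 168/365 = $1,089.0082
Total = $1,850.2918

$1,850.29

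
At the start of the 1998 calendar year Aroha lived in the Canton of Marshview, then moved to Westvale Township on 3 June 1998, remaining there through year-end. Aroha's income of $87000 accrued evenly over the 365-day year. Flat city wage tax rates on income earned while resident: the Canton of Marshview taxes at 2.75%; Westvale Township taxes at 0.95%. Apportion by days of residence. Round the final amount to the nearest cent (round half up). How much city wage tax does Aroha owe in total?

The Canton of Marshview, 1 January – 2 June 1998: 153 days → $87000 × 2.75% × 153/365 = $1002.8836
Westvale Township, 3 June – 31 December 1998: 212 days → $87000 × 0.95% × 212/365 = $480.0493
Total = $1482.9329

$1482.93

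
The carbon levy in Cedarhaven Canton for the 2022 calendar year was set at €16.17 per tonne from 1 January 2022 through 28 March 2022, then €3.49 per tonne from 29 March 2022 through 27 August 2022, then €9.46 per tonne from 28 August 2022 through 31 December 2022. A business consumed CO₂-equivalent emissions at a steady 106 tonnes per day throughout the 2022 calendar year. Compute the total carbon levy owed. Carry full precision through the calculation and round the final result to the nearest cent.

1 January – 28 March 2022: 87 days × 106 tonnes/day = 9,222 tonnes at €16.17/tonne → €149,119.74
29 March – 27 August 2022: 152 days × 106 tonnes/day = 16,112 tonnes at €3.49/tonne → €56,230.88
28 August – 31 December 2022: 126 days × 106 tonnes/day = 13,356 tonnes at €9.46/tonne → €126,347.76

€331,698.38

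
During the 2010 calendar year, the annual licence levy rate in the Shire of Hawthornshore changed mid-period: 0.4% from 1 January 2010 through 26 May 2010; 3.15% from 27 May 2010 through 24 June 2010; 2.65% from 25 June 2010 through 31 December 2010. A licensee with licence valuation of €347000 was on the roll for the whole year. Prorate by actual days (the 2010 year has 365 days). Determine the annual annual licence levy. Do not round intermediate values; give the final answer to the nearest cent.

€6210.35

1 January – 26 May 2010: 146 days at 0.4% → €347000 × 0.4% × 146/365 = €555.2000
27 May – 24 June 2010: 29 days at 3.15% → €347000 × 3.15% × 29/365 = €868.4507
25 June – 31 December 2010: 190 days at 2.65% → €347000 × 2.65% × 190/365 = €4786.6986
Total = €6210.3493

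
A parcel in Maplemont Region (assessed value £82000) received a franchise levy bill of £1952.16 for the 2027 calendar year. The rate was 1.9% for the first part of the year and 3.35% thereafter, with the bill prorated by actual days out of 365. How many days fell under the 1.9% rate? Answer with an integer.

Let d = days at the first rate; then 365 − d days at the second rate.
£82000 × [1.9%·d + 3.35%·(365−d)] / 365 = £1952.16
Solving gives d = 244, so the new rate took effect on 2 September 2027.

244 days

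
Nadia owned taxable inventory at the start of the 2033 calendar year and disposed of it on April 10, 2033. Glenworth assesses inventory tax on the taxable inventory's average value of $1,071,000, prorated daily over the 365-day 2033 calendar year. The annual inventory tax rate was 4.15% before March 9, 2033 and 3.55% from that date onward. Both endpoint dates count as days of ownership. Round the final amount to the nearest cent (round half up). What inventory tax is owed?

January 1 – March 8, 2033: 67 days at 4.15% → $1,071,000 × 4.15% × 67/365 = $8,158.6726
March 9 – April 10, 2033: 33 days at 3.55% → $1,071,000 × 3.55% × 33/365 = $3,437.4699
Total = $11,596.1425

$11,596.14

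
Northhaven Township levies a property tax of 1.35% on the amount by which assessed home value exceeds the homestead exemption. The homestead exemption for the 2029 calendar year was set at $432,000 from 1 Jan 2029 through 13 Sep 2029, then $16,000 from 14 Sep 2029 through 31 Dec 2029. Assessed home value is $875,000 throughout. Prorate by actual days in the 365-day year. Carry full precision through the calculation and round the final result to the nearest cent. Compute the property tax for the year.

1 Jan – 13 Sep 2029: 256 days, exemption $432,000 → ($875,000 − $432,000) × 1.35% × 256/365 = $4,194.5425
14 Sep – 31 Dec 2029: 109 days, exemption $16,000 → ($875,000 − $16,000) × 1.35% × 109/365 = $3,463.0644
Total = $7,657.6068

$7,657.61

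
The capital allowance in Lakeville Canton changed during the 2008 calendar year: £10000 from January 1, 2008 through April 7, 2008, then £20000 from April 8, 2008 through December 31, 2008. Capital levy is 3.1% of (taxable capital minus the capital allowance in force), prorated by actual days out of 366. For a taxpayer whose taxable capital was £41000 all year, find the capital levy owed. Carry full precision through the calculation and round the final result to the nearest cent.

£734.01

January 1 – April 7, 2008: 98 days, exemption £10000 → (£41000 − £10000) × 3.1% × 98/366 = £257.3169
April 8 – December 31, 2008: 268 days, exemption £20000 → (£41000 − £20000) × 3.1% × 268/366 = £476.6885
Total = £734.0055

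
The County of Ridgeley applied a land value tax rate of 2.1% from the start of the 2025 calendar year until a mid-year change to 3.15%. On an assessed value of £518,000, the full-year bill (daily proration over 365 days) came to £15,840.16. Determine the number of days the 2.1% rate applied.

32 days

Let d = days at the first rate; then 365 − d days at the second rate.
£518,000 × [2.1%·d + 3.15%·(365−d)] / 365 = £15,840.16
Solving gives d = 32, so the new rate took effect on 2 February 2025.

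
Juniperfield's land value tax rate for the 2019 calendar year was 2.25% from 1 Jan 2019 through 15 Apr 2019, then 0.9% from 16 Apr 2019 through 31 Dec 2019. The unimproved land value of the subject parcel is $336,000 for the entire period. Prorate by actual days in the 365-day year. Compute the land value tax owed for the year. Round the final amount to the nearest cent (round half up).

$4,328.88

1 Jan – 15 Apr 2019: 105 days at 2.25% → $336,000 × 2.25% × 105/365 = $2,174.7945
16 Apr – 31 Dec 2019: 260 days at 0.9% → $336,000 × 0.9% × 260/365 = $2,154.0822
Total = $4,328.8767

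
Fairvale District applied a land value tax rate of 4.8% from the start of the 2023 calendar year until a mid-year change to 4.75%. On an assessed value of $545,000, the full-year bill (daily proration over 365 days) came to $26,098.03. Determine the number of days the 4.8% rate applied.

282 days

Let d = days at the first rate; then 365 − d days at the second rate.
$545,000 × [4.8%·d + 4.75%·(365−d)] / 365 = $26,098.03
Solving gives d = 282, so the new rate took effect on 10 Oct 2023.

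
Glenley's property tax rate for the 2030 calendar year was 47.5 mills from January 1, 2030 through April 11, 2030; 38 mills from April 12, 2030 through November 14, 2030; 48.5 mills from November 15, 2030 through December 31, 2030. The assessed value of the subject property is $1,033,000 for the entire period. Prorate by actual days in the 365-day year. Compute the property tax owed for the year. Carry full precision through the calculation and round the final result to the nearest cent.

$43,366.19

January 1 – April 11, 2030: 101 days at 47.5 mills → $1,033,000 × 4.75% × 101/365 = $13,577.5822
April 12 – November 14, 2030: 217 days at 38 mills → $1,033,000 × 3.8% × 217/365 = $23,337.3096
November 15 – December 31, 2030: 47 days at 48.5 mills → $1,033,000 × 4.85% × 47/365 = $6,451.2973
Total = $43,366.1890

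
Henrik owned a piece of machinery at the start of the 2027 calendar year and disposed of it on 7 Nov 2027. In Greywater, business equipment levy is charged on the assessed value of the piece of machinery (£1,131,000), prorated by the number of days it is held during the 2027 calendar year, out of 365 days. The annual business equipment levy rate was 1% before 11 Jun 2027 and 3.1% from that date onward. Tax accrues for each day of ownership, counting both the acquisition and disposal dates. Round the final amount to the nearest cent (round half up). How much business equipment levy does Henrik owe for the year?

£19,397.42

1 Jan – 10 Jun 2027: 161 days at 1% → £1,131,000 × 1% × 161/365 = £4,988.7945
11 Jun – 7 Nov 2027: 150 days at 3.1% → £1,131,000 × 3.1% × 150/365 = £14,408.6301
Total = £19,397.4247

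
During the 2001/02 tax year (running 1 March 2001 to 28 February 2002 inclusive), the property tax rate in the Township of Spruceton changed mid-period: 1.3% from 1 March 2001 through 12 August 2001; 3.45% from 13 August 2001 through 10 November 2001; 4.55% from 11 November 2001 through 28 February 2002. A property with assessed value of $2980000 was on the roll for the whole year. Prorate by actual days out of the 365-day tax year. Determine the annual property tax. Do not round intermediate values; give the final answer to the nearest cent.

1 March – 12 August 2001: 165 days at 1.3% → $2980000 × 1.3% × 165/365 = $17512.6027
13 August – 10 November 2001: 90 days at 3.45% → $2980000 × 3.45% × 90/365 = $25350.4110
11 November 2001 – 28 February 2002: 110 days at 4.55% → $2980000 × 4.55% × 110/365 = $40862.7397
Total = $83725.7534

$83725.75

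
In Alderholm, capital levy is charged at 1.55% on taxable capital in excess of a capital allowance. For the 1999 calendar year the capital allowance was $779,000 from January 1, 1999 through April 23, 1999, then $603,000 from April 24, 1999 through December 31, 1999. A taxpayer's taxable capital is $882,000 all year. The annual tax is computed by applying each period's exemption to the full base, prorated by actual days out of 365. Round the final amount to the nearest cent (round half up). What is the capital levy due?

January 1 – April 23, 1999: 113 days, exemption $779,000 → ($882,000 − $779,000) × 1.55% × 113/365 = $494.2589
April 24 – December 31, 1999: 252 days, exemption $603,000 → ($882,000 − $603,000) × 1.55% × 252/365 = $2,985.6822
Total = $3,479.9411

$3,479.94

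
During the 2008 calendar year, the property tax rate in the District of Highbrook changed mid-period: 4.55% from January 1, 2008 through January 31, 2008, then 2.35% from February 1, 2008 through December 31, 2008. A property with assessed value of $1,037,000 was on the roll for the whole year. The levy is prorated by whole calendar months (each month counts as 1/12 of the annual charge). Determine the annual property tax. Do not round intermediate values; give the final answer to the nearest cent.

$26,270.67

January 1 – January 31, 2008: 1 month at 4.55% → $1,037,000 × 4.55% × 1/12 = $3,931.9583
February 1 – December 31, 2008: 11 months at 2.35% → $1,037,000 × 2.35% × 11/12 = $22,338.7083
Total = $26,270.6667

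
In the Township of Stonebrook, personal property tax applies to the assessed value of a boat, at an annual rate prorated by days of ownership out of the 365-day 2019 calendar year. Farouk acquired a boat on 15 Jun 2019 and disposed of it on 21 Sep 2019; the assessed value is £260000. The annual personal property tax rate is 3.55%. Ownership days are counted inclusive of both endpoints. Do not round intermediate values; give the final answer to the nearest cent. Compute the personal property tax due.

Days held (15 Jun – 21 Sep 2019): 99 out of 365
Tax = £260000 × 3.55% × 99/365 = £2503.4795

£2503.48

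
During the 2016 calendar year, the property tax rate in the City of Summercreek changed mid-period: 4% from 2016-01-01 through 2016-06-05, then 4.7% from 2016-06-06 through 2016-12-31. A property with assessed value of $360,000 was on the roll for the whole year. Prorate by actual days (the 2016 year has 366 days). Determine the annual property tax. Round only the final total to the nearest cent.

$15,839.02

2016-01-01 to 2016-06-05: 157 days at 4% → $360,000 × 4% × 157/366 = $6,177.0492
2016-06-06 to 2016-12-31: 209 days at 4.7% → $360,000 × 4.7% × 209/366 = $9,661.9672
Total = $15,839.0164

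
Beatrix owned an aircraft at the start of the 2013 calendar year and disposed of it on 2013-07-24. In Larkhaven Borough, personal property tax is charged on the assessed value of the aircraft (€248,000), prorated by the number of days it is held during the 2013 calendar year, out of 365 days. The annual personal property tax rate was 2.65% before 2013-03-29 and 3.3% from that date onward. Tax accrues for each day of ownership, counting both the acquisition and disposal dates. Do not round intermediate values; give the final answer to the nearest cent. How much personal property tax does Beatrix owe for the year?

2013-01-01 to 2013-03-28: 87 days at 2.65% → €248,000 × 2.65% × 87/365 = €1,566.4767
2013-03-29 to 2013-07-24: 118 days at 3.3% → €248,000 × 3.3% × 118/365 = €2,645.7863
Total = €4,212.2630

€4,212.26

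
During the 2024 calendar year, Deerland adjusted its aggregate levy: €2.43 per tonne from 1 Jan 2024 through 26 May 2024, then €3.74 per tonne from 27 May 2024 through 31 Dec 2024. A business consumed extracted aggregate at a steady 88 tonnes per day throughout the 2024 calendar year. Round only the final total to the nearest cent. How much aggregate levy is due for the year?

1 Jan – 26 May 2024: 147 days × 88 tonnes/day = 12,936 tonnes at €2.43/tonne → €31434.48
27 May – 31 Dec 2024: 219 days × 88 tonnes/day = 19,272 tonnes at €3.74/tonne → €72077.28

€103511.76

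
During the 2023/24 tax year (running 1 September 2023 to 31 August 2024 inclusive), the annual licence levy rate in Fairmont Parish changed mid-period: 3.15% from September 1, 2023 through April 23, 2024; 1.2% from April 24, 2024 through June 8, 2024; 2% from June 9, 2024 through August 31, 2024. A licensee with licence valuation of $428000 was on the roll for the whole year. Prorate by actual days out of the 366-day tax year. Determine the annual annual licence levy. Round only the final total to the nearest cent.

$11303.41

September 1, 2023 – April 23, 2024: 236 days at 3.15% → $428000 × 3.15% × 236/366 = $8693.3115
April 24 – June 8, 2024: 46 days at 1.2% → $428000 × 1.2% × 46/366 = $645.5082
June 9 – August 31, 2024: 84 days at 2% → $428000 × 2% × 84/366 = $1964.5902
Total = $11303.4098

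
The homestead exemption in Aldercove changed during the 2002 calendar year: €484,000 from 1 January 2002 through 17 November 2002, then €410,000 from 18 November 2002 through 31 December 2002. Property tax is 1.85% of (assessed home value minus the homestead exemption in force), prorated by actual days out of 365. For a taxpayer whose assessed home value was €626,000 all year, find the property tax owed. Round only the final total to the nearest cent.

€2,792.03

1 January – 17 November 2002: 321 days, exemption €484,000 → (€626,000 − €484,000) × 1.85% × 321/365 = €2,310.3205
18 November – 31 December 2002: 44 days, exemption €410,000 → (€626,000 − €410,000) × 1.85% × 44/365 = €481.7096
Total = €2,792.0301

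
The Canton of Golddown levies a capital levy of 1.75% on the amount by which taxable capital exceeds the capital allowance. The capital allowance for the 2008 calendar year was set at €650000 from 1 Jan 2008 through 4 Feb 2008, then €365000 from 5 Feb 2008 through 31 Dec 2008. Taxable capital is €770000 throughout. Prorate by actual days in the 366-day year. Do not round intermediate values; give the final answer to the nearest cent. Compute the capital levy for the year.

€6610.55

1 Jan – 4 Feb 2008: 35 days, exemption €650000 → (€770000 − €650000) × 1.75% × 35/366 = €200.8197
5 Feb – 31 Dec 2008: 331 days, exemption €365000 → (€770000 − €365000) × 1.75% × 331/366 = €6409.7336
Total = €6610.5533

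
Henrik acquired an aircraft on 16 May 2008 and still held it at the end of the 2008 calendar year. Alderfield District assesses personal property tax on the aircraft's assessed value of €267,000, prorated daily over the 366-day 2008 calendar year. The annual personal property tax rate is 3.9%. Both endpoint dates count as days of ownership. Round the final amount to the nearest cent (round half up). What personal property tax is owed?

Days held (16 May – 31 Dec 2008): 230 out of 366
Tax = €267,000 × 3.9% × 230/366 = €6,543.6885

€6,543.69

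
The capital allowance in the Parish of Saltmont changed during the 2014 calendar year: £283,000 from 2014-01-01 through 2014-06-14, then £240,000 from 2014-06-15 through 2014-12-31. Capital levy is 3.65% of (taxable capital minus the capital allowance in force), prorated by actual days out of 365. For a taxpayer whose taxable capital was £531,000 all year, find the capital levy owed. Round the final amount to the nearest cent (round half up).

2014-01-01 to 2014-06-14: 165 days, exemption £283,000 → (£531,000 − £283,000) × 3.65% × 165/365 = £4,092.0000
2014-06-15 to 2014-12-31: 200 days, exemption £240,000 → (£531,000 − £240,000) × 3.65% × 200/365 = £5,820.0000
Total = £9,912.0000

£9,912.00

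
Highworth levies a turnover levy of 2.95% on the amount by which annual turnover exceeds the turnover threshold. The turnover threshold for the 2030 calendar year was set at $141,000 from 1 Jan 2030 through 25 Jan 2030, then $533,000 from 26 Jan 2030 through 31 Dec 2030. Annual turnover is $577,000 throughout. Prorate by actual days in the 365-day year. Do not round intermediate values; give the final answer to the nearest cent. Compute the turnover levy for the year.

$2,090.05

1 Jan – 25 Jan 2030: 25 days, exemption $141,000 → ($577,000 − $141,000) × 2.95% × 25/365 = $880.9589
26 Jan – 31 Dec 2030: 340 days, exemption $533,000 → ($577,000 − $533,000) × 2.95% × 340/365 = $1,209.0959
Total = $2,090.0548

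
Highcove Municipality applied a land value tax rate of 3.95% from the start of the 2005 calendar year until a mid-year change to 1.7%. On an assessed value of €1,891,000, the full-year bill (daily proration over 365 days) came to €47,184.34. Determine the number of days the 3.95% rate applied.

129 days

Let d = days at the first rate; then 365 − d days at the second rate.
€1,891,000 × [3.95%·d + 1.7%·(365−d)] / 365 = €47,184.34
Solving gives d = 129, so the new rate took effect on May 10, 2005.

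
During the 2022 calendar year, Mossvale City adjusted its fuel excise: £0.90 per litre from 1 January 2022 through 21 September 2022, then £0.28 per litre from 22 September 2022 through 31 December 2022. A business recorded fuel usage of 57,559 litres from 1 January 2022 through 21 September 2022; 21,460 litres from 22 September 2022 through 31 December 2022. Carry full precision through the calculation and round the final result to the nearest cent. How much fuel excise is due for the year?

£57811.90

1 January – 21 September 2022: 57,559 litres at £0.90/litre → £51803.10
22 September – 31 December 2022: 21,460 litres at £0.28/litre → £6008.80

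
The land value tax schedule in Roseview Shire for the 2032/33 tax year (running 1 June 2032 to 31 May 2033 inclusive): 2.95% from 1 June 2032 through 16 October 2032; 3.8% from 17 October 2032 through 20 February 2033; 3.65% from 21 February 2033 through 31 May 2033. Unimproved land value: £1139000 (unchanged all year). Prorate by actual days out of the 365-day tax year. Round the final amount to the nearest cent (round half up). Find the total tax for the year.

£39153.52

1 June – 16 October 2032: 138 days at 2.95% → £1139000 × 2.95% × 138/365 = £12703.7507
17 October 2032 – 20 February 2033: 127 days at 3.8% → £1139000 × 3.8% × 127/365 = £15059.7644
21 February – 31 May 2033: 100 days at 3.65% → £1139000 × 3.65% × 100/365 = £11390.0000
Total = £39153.5151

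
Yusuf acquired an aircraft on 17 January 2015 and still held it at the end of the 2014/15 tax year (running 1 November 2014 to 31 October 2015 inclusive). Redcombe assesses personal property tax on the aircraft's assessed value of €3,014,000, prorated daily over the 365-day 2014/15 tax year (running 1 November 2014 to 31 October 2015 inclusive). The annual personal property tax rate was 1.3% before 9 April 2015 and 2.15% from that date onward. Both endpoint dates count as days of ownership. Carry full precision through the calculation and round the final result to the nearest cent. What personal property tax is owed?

17 January – 8 April 2015: 82 days at 1.3% → €3,014,000 × 1.3% × 82/365 = €8,802.5315
9 April – 31 October 2015: 206 days at 2.15% → €3,014,000 × 2.15% × 206/365 = €36,572.6192
Total = €45,375.1507

€45,375.15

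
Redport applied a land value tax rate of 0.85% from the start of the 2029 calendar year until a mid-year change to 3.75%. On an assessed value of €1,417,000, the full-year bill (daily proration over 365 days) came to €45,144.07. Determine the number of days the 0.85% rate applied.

71 days

Let d = days at the first rate; then 365 − d days at the second rate.
€1,417,000 × [0.85%·d + 3.75%·(365−d)] / 365 = €45,144.07
Solving gives d = 71, so the new rate took effect on 13 Mar 2029.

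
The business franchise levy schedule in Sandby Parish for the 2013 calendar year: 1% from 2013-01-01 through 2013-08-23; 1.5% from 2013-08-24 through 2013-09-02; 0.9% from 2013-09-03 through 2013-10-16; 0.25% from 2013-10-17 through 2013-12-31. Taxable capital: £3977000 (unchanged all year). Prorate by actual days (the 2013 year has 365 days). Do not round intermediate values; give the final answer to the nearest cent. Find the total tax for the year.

£33624.72

2013-01-01 to 2013-08-23: 235 days at 1% → £3977000 × 1% × 235/365 = £25605.3425
2013-08-24 to 2013-09-02: 10 days at 1.5% → £3977000 × 1.5% × 10/365 = £1634.3836
2013-09-03 to 2013-10-16: 44 days at 0.9% → £3977000 × 0.9% × 44/365 = £4314.7726
2013-10-17 to 2013-12-31: 76 days at 0.25% → £3977000 × 0.25% × 76/365 = £2070.2192
Total = £33624.7178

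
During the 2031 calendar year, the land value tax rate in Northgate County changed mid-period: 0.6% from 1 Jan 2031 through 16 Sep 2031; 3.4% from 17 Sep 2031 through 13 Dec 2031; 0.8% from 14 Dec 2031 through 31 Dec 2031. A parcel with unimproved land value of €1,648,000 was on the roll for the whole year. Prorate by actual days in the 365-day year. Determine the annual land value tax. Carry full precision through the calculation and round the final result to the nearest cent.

1 Jan – 16 Sep 2031: 259 days at 0.6% → €1,648,000 × 0.6% × 259/365 = €7,016.4164
17 Sep – 13 Dec 2031: 88 days at 3.4% → €1,648,000 × 3.4% × 88/365 = €13,509.0849
14 Dec – 31 Dec 2031: 18 days at 0.8% → €1,648,000 × 0.8% × 18/365 = €650.1699
Total = €21,175.6712

€21,175.67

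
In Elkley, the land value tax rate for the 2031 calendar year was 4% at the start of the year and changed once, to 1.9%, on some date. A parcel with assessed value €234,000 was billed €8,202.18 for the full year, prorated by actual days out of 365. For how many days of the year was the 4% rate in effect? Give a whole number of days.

279 days

Let d = days at the first rate; then 365 − d days at the second rate.
€234,000 × [4%·d + 1.9%·(365−d)] / 365 = €8,202.18
Solving gives d = 279, so the new rate took effect on 7 October 2031.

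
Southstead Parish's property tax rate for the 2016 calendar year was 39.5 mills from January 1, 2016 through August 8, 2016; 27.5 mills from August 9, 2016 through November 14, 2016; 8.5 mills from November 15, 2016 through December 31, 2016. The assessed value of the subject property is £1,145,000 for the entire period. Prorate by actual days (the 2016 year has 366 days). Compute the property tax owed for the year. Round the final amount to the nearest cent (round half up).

January 1 – August 8, 2016: 221 days at 39.5 mills → £1,145,000 × 3.95% × 221/366 = £27,309.5014
August 9 – November 14, 2016: 98 days at 27.5 mills → £1,145,000 × 2.75% × 98/366 = £8,431.0792
November 15 – December 31, 2016: 47 days at 8.5 mills → £1,145,000 × 0.85% × 47/366 = £1,249.8019
Total = £36,990.3825

£36,990.38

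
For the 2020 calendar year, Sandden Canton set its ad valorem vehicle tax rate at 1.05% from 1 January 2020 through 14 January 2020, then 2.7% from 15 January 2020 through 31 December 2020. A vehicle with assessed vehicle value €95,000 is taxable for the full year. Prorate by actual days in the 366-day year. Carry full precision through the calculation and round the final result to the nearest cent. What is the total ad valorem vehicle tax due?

€2,505.04

1 January – 14 January 2020: 14 days at 1.05% → €95,000 × 1.05% × 14/366 = €38.1557
15 January – 31 December 2020: 352 days at 2.7% → €95,000 × 2.7% × 352/366 = €2,466.8852
Total = €2,505.0410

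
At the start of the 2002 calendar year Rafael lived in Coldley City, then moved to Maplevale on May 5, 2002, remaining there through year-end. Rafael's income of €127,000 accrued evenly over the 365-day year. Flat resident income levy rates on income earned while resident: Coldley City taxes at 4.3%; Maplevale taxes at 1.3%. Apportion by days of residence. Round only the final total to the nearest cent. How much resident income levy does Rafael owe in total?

€2,945.36

Coldley City, January 1 – May 4, 2002: 124 days → €127,000 × 4.3% × 124/365 = €1,855.2438
Maplevale, May 5 – December 31, 2002: 241 days → €127,000 × 1.3% × 241/365 = €1,090.1123
Total = €2,945.3562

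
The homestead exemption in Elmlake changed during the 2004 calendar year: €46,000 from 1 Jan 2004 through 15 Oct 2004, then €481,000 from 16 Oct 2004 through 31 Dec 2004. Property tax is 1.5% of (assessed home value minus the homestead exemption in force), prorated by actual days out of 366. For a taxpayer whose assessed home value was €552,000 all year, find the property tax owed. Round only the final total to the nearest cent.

1 Jan – 15 Oct 2004: 289 days, exemption €46,000 → (€552,000 − €46,000) × 1.5% × 289/366 = €5,993.1967
16 Oct – 31 Dec 2004: 77 days, exemption €481,000 → (€552,000 − €481,000) × 1.5% × 77/366 = €224.0574
Total = €6,217.2541

€6,217.25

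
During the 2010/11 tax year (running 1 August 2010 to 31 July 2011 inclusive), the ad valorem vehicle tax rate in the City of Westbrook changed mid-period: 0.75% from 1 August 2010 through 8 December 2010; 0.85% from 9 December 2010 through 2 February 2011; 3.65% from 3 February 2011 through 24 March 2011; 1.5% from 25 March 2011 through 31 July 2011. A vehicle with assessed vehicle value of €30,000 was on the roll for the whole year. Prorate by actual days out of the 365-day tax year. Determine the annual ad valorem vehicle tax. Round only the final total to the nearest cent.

1 August – 8 December 2010: 130 days at 0.75% → €30,000 × 0.75% × 130/365 = €80.1370
9 December 2010 – 2 February 2011: 56 days at 0.85% → €30,000 × 0.85% × 56/365 = €39.1233
3 February – 24 March 2011: 50 days at 3.65% → €30,000 × 3.65% × 50/365 = €150.0000
25 March – 31 July 2011: 129 days at 1.5% → €30,000 × 1.5% × 129/365 = €159.0411
Total = €428.3014

€428.30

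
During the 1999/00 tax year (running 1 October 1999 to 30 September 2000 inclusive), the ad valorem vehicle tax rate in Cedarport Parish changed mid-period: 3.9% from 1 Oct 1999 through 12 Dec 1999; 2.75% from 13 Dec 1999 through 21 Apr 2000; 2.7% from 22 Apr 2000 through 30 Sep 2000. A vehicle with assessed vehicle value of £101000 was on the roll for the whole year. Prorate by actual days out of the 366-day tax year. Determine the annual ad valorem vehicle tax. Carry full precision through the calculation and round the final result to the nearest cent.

£2986.81

1 Oct – 12 Dec 1999: 73 days at 3.9% → £101000 × 3.9% × 73/366 = £785.6475
13 Dec 1999 – 21 Apr 2000: 131 days at 2.75% → £101000 × 2.75% × 131/366 = £994.1325
22 Apr – 30 Sep 2000: 162 days at 2.7% → £101000 × 2.7% × 162/366 = £1207.0328
Total = £2986.8128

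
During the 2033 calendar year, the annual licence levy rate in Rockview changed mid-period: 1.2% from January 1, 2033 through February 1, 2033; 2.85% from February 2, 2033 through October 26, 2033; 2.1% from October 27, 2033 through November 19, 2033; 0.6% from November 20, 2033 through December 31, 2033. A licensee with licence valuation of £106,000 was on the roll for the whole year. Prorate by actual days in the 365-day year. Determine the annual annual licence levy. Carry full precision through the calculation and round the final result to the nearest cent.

£2,540.95

January 1 – February 1, 2033: 32 days at 1.2% → £106,000 × 1.2% × 32/365 = £111.5178
February 2 – October 26, 2033: 267 days at 2.85% → £106,000 × 2.85% × 267/365 = £2,209.8822
October 27 – November 19, 2033: 24 days at 2.1% → £106,000 × 2.1% × 24/365 = £146.3671
November 20 – December 31, 2033: 42 days at 0.6% → £106,000 × 0.6% × 42/365 = £73.1836
Total = £2,540.9507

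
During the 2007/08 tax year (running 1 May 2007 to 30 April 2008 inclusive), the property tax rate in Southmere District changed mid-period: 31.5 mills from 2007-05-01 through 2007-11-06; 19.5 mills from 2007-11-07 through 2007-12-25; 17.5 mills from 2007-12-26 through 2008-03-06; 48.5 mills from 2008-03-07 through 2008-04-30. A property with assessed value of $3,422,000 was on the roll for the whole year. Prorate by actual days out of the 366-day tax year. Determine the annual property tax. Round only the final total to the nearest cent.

2007-05-01 to 2007-11-06: 190 days at 31.5 mills → $3,422,000 × 3.15% × 190/366 = $55,958.1148
2007-11-07 to 2007-12-25: 49 days at 19.5 mills → $3,422,000 × 1.95% × 49/366 = $8,933.6639
2007-12-26 to 2008-03-06: 72 days at 17.5 mills → $3,422,000 × 1.75% × 72/366 = $11,780.6557
2008-03-07 to 2008-04-30: 55 days at 48.5 mills → $3,422,000 × 4.85% × 55/366 = $24,940.3962
Total = $101,612.8306

$101,612.83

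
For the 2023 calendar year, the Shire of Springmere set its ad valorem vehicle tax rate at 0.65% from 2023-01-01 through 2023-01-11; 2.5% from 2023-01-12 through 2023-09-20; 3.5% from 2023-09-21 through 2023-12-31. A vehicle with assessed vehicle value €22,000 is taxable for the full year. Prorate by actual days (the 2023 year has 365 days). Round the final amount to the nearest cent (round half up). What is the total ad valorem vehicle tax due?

€599.21

2023-01-01 to 2023-01-11: 11 days at 0.65% → €22,000 × 0.65% × 11/365 = €4.3096
2023-01-12 to 2023-09-20: 252 days at 2.5% → €22,000 × 2.5% × 252/365 = €379.7260
2023-09-21 to 2023-12-31: 102 days at 3.5% → €22,000 × 3.5% × 102/365 = €215.1781
Total = €599.2137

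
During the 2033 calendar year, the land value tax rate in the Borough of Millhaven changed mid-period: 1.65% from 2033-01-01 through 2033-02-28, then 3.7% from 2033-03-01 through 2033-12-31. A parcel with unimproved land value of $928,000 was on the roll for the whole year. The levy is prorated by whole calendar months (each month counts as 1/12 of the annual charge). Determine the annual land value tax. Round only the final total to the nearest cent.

2033-01-01 to 2033-02-28: 2 months at 1.65% → $928,000 × 1.65% × 2/12 = $2,552.0000
2033-03-01 to 2033-12-31: 10 months at 3.7% → $928,000 × 3.7% × 10/12 = $28,613.3333
Total = $31,165.3333

$31,165.33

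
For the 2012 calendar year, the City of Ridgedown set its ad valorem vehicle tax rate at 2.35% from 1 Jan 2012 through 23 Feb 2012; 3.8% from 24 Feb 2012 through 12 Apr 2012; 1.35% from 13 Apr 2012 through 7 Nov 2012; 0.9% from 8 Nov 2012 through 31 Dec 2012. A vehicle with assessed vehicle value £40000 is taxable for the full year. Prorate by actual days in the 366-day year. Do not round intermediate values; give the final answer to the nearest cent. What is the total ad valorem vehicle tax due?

£703.66

1 Jan – 23 Feb 2012: 54 days at 2.35% → £40000 × 2.35% × 54/366 = £138.6885
24 Feb – 12 Apr 2012: 49 days at 3.8% → £40000 × 3.8% × 49/366 = £203.4973
13 Apr – 7 Nov 2012: 209 days at 1.35% → £40000 × 1.35% × 209/366 = £308.3607
8 Nov – 31 Dec 2012: 54 days at 0.9% → £40000 × 0.9% × 54/366 = £53.1148
Total = £703.6612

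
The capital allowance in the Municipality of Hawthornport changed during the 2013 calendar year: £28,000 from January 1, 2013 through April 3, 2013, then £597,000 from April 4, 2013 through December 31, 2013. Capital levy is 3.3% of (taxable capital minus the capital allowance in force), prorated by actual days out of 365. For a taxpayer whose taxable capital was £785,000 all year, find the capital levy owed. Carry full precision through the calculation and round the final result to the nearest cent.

£10,988.28

January 1 – April 3, 2013: 93 days, exemption £28,000 → (£785,000 − £28,000) × 3.3% × 93/365 = £6,365.0219
April 4 – December 31, 2013: 272 days, exemption £597,000 → (£785,000 − £597,000) × 3.3% × 272/365 = £4,623.2548
Total = £10,988.2767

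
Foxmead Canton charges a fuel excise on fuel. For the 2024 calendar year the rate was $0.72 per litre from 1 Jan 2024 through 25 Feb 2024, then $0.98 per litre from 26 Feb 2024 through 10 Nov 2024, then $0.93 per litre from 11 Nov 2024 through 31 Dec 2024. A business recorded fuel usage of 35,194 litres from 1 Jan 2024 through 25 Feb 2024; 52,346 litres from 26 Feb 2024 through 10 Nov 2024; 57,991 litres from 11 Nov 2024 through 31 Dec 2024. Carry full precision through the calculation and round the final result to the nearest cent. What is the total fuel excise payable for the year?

$130,570.39

1 Jan – 25 Feb 2024: 35,194 litres at $0.72/litre → $25,339.68
26 Feb – 10 Nov 2024: 52,346 litres at $0.98/litre → $51,299.08
11 Nov – 31 Dec 2024: 57,991 litres at $0.93/litre → $53,931.63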